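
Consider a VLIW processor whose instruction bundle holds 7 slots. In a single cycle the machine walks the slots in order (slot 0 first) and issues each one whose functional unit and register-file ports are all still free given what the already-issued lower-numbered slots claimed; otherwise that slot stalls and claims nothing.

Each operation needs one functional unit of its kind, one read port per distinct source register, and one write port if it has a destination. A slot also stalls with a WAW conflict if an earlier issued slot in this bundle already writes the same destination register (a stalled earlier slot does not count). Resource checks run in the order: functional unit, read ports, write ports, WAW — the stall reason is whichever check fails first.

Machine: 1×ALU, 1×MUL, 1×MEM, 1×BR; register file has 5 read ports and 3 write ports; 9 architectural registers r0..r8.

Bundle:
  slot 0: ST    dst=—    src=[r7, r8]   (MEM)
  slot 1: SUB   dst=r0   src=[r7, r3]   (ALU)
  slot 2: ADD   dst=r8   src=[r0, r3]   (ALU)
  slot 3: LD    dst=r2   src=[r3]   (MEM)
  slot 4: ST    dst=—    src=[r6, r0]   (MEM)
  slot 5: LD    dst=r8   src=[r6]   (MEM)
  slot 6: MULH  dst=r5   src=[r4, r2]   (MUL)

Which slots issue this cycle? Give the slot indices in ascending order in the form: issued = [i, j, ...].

issued = [0, 1]

#0 MEM src=r7,r8 dispatched  <A:1 Mu:1 Ld:0 B:1 rd:3 wr:3>
#1 ALU src=r7,r3 dispatched  <A:0 Mu:1 Ld:0 B:1 rd:1 wr:2>
#2 ALU src=r0,r3 held:FU  <A:0 Mu:1 Ld:0 B:1 rd:1 wr:2>
#3 MEM src=r3 held:FU  <A:0 Mu:1 Ld:0 B:1 rd:1 wr:2>
#4 MEM src=r6,r0 held:FU  <A:0 Mu:1 Ld:0 B:1 rd:1 wr:2>
#5 MEM src=r6 held:FU  <A:0 Mu:1 Ld:0 B:1 rd:1 wr:2>
#6 MUL src=r4,r2 held:RD_PORT  <A:0 Mu:1 Ld:0 B:1 rd:1 wr:2>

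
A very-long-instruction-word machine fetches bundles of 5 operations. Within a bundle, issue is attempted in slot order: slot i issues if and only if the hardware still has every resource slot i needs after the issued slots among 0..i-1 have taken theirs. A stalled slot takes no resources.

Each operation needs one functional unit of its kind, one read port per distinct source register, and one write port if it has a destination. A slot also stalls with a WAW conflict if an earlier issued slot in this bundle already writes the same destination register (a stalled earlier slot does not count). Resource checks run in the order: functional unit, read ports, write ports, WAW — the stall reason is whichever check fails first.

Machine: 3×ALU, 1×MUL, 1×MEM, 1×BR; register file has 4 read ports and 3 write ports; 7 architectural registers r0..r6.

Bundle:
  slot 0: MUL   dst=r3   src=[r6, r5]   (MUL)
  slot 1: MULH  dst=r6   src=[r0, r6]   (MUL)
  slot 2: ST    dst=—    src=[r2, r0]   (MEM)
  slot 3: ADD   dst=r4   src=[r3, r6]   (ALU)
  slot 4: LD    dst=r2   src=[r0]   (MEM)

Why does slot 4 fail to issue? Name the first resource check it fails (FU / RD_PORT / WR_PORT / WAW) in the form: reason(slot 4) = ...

  0. MUL→r3 ⇒ go  {3A/0Mu/1Ld/1B | 2r 2w}
  1. MUL→r6 ⇒ no(FU)  {3A/0Mu/1Ld/1B | 2r 2w}
  2. MEM ⇒ go  {3A/0Mu/0Ld/1B | 0r 2w}
  3. ALU→r4 ⇒ no(RD_PORT)  {3A/0Mu/0Ld/1B | 0r 2w}
  4. MEM→r2 ⇒ no(FU)  {3A/0Mu/0Ld/1B | 0r 2w}

reason(slot 4) = FU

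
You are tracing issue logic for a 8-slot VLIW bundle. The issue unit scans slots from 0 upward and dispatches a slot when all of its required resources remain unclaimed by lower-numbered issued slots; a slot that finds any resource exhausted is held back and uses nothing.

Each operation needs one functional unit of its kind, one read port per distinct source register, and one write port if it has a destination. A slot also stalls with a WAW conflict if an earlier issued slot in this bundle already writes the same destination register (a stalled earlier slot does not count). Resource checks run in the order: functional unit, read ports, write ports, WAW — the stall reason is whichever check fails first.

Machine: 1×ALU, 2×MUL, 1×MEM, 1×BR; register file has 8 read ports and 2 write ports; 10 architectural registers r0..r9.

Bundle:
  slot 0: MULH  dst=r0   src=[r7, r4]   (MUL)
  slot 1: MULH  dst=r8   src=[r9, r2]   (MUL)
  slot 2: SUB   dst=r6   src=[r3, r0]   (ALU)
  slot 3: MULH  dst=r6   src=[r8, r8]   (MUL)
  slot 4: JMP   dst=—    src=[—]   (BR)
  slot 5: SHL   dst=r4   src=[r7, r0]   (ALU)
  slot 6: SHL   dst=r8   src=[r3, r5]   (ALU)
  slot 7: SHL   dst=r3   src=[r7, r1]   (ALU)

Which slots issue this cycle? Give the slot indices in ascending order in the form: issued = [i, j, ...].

issued = [0, 1, 4]

slot 0 (MUL): ISSUE — free A1,Mu1,Ld1,B1 rp6 wp1
slot 1 (MUL): ISSUE — free A1,Mu0,Ld1,B1 rp4 wp0
slot 2 (ALU): stall WR_PORT — free A1,Mu0,Ld1,B1 rp4 wp0
slot 3 (MUL): stall FU — free A1,Mu0,Ld1,B1 rp4 wp0
slot 4 (BR): ISSUE — free A1,Mu0,Ld1,B0 rp4 wp0
slot 5 (ALU): stall WR_PORT — free A1,Mu0,Ld1,B0 rp4 wp0
slot 6 (ALU): stall WR_PORT — free A1,Mu0,Ld1,B0 rp4 wp0
slot 7 (ALU): stall WR_PORT — free A1,Mu0,Ld1,B0 rp4 wp0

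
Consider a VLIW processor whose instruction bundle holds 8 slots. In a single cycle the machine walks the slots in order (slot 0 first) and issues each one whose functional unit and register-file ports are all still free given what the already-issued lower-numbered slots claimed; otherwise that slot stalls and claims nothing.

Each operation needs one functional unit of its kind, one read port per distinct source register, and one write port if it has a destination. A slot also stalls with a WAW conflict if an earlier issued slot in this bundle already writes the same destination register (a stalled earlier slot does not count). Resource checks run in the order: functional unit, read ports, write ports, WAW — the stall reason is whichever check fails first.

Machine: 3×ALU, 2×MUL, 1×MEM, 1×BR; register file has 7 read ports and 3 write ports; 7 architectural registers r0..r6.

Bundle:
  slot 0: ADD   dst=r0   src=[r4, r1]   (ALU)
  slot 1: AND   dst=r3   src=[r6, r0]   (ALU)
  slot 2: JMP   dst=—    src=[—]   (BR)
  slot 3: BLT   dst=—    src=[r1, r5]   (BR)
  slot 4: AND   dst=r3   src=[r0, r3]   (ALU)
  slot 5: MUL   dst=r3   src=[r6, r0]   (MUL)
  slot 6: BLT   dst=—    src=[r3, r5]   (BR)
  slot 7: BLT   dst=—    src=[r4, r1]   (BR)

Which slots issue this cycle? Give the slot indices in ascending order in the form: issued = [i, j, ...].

issued = [0, 1, 2]

  0. ALU→r0 ⇒ go  {2A/2Mu/1Ld/1B | 5r 2w}
  1. ALU→r3 ⇒ go  {1A/2Mu/1Ld/1B | 3r 1w}
  2. BR ⇒ go  {1A/2Mu/1Ld/0B | 3r 1w}
  3. BR ⇒ no(FU)  {1A/2Mu/1Ld/0B | 3r 1w}
  4. ALU→r3 ⇒ no(WAW)  {1A/2Mu/1Ld/0B | 3r 1w}
  5. MUL→r3 ⇒ no(WAW)  {1A/2Mu/1Ld/0B | 3r 1w}
  6. BR ⇒ no(FU)  {1A/2Mu/1Ld/0B | 3r 1w}
  7. BR ⇒ no(FU)  {1A/2Mu/1Ld/0B | 3r 1w}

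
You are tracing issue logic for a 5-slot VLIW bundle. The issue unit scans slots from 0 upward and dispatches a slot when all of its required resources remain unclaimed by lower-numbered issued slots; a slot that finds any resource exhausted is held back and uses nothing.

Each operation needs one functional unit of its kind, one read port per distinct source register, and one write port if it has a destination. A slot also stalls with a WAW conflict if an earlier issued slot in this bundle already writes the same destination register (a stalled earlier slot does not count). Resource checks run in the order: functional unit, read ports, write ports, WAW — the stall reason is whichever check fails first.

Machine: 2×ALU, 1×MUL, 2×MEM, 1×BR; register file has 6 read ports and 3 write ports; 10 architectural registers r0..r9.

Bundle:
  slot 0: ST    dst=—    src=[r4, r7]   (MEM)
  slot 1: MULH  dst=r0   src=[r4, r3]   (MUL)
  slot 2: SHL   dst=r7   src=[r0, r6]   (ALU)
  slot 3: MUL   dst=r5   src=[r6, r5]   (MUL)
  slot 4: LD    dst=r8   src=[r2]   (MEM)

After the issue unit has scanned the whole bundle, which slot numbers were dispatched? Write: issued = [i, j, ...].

  0. MEM ⇒ go  {2A/1Mu/1Ld/1B | 4r 3w}
  1. MUL→r0 ⇒ go  {2A/0Mu/1Ld/1B | 2r 2w}
  2. ALU→r7 ⇒ go  {1A/0Mu/1Ld/1B | 0r 1w}
  3. MUL→r5 ⇒ no(FU)  {1A/0Mu/1Ld/1B | 0r 1w}
  4. MEM→r8 ⇒ no(RD_PORT)  {1A/0Mu/1Ld/1B | 0r 1w}

issued = [0, 1, 2]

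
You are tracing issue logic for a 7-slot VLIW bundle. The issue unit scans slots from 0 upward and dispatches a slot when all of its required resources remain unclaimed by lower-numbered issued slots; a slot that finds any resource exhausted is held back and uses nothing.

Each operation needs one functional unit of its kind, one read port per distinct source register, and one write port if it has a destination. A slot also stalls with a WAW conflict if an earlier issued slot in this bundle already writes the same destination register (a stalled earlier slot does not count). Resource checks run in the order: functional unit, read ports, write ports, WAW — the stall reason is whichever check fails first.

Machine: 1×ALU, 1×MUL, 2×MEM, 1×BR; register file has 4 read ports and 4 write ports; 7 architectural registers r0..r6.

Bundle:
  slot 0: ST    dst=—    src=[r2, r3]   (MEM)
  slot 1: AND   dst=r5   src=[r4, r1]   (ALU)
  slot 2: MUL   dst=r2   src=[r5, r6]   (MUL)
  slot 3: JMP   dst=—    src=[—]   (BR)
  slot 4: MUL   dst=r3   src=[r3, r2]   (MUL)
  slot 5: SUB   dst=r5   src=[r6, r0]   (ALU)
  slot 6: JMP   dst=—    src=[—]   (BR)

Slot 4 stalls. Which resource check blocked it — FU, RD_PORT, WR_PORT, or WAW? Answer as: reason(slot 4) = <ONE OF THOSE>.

reason(slot 4) = RD_PORT

[0] MEM needs rd=2 wr=0: ok; after: ALU=1 MUL=1 MEM=1 BR=1, R=2, W=4
[1] ALU needs rd=2 wr=1: ok; after: ALU=0 MUL=1 MEM=1 BR=1, R=0, W=3
[2] MUL needs rd=2 wr=1: RD_PORT; after: ALU=0 MUL=1 MEM=1 BR=1, R=0, W=3
[3] BR needs rd=0 wr=0: ok; after: ALU=0 MUL=1 MEM=1 BR=0, R=0, W=3
[4] MUL needs rd=2 wr=1: RD_PORT; after: ALU=0 MUL=1 MEM=1 BR=0, R=0, W=3
[5] ALU needs rd=2 wr=1: FU; after: ALU=0 MUL=1 MEM=1 BR=0, R=0, W=3
[6] BR needs rd=0 wr=0: FU; after: ALU=0 MUL=1 MEM=1 BR=0, R=0, W=3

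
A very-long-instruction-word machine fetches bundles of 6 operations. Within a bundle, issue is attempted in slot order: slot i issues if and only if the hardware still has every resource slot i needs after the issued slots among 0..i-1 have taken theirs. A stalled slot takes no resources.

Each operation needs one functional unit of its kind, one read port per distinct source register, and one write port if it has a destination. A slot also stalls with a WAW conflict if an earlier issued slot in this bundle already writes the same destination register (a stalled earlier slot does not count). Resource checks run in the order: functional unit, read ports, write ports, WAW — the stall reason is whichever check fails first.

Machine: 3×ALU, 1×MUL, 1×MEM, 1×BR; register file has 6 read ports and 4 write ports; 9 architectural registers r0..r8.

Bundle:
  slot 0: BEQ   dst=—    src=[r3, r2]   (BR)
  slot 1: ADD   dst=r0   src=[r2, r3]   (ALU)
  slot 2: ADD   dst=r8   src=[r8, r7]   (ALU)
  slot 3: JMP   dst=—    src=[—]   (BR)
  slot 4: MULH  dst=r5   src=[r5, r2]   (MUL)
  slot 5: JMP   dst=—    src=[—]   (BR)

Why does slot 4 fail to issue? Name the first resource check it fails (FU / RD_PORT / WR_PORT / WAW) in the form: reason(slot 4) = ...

reason(slot 4) = RD_PORT

(0) want 1×BR +2rd +0wr — yes → AL3|MU1|ME1|BR0|rd4|wr4
(1) want 1×ALU +2rd +1wr — yes → AL2|MU1|ME1|BR0|rd2|wr3
(2) want 1×ALU +2rd +1wr — yes → AL1|MU1|ME1|BR0|rd0|wr2
(3) want 1×BR +0rd +0wr — FU → AL1|MU1|ME1|BR0|rd0|wr2
(4) want 1×MUL +2rd +1wr — RD_PORT → AL1|MU1|ME1|BR0|rd0|wr2
(5) want 1×BR +0rd +0wr — FU → AL1|MU1|ME1|BR0|rd0|wr2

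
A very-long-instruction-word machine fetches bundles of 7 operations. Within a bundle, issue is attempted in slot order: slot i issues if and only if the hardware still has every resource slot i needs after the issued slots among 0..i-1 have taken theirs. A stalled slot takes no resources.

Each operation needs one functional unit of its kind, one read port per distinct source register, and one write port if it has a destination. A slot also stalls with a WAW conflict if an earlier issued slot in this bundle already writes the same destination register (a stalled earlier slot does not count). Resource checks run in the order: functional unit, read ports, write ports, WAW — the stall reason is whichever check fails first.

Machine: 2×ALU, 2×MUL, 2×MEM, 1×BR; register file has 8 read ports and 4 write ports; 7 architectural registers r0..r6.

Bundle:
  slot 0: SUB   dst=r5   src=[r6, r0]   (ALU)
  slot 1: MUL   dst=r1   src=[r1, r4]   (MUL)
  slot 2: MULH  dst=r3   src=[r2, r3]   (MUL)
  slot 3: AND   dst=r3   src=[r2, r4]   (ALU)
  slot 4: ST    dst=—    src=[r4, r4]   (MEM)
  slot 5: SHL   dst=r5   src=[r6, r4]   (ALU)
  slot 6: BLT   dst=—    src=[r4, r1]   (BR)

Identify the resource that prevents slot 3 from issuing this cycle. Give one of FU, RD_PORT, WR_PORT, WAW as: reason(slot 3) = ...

  0. ALU→r5 ⇒ go  {1A/2Mu/2Ld/1B | 6r 3w}
  1. MUL→r1 ⇒ go  {1A/1Mu/2Ld/1B | 4r 2w}
  2. MUL→r3 ⇒ go  {1A/0Mu/2Ld/1B | 2r 1w}
  3. ALU→r3 ⇒ no(WAW)  {1A/0Mu/2Ld/1B | 2r 1w}
  4. MEM ⇒ go  {1A/0Mu/1Ld/1B | 1r 1w}
  5. ALU→r5 ⇒ no(RD_PORT)  {1A/0Mu/1Ld/1B | 1r 1w}
  6. BR ⇒ no(RD_PORT)  {1A/0Mu/1Ld/1B | 1r 1w}

reason(slot 3) = WAW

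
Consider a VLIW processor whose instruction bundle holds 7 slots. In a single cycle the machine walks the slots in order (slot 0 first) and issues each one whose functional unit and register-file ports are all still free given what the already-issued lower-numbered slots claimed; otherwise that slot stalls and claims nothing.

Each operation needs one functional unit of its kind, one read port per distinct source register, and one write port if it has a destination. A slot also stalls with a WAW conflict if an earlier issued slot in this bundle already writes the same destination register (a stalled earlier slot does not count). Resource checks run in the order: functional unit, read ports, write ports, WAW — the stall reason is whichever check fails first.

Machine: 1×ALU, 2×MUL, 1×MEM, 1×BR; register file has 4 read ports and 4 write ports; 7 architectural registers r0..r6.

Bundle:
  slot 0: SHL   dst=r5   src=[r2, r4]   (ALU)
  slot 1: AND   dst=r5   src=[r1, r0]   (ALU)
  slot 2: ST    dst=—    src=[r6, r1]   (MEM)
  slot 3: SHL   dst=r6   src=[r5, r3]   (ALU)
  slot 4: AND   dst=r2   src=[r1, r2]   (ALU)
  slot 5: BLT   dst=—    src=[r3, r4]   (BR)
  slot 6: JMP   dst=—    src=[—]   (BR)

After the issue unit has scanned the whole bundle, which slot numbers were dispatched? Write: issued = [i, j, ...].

  0. ALU→r5 ⇒ go  {0A/2Mu/1Ld/1B | 2r 3w}
  1. ALU→r5 ⇒ no(FU)  {0A/2Mu/1Ld/1B | 2r 3w}
  2. MEM ⇒ go  {0A/2Mu/0Ld/1B | 0r 3w}
  3. ALU→r6 ⇒ no(FU)  {0A/2Mu/0Ld/1B | 0r 3w}
  4. ALU→r2 ⇒ no(FU)  {0A/2Mu/0Ld/1B | 0r 3w}
  5. BR ⇒ no(RD_PORT)  {0A/2Mu/0Ld/1B | 0r 3w}
  6. BR ⇒ go  {0A/2Mu/0Ld/0B | 0r 3w}

issued = [0, 2, 6]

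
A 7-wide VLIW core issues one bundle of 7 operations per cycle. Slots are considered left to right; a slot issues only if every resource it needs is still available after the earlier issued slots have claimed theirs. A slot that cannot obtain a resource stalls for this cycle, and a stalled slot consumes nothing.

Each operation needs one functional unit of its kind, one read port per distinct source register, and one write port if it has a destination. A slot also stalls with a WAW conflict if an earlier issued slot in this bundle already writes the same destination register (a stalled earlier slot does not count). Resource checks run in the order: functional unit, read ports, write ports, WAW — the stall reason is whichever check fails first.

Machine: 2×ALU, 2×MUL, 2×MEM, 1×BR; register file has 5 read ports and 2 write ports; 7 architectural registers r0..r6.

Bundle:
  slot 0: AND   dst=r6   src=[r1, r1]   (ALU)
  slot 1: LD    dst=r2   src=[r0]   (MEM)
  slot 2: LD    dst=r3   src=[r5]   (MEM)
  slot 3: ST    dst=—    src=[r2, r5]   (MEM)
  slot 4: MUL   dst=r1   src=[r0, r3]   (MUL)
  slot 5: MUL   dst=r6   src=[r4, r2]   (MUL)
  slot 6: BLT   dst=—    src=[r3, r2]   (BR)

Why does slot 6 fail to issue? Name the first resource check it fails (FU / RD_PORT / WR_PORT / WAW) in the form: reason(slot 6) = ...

reason(slot 6) = RD_PORT

(0) want 1×ALU +1rd +1wr — yes → AL1|MU2|ME2|BR1|rd4|wr1
(1) want 1×MEM +1rd +1wr — yes → AL1|MU2|ME1|BR1|rd3|wr0
(2) want 1×MEM +1rd +1wr — WR_PORT → AL1|MU2|ME1|BR1|rd3|wr0
(3) want 1×MEM +2rd +0wr — yes → AL1|MU2|ME0|BR1|rd1|wr0
(4) want 1×MUL +2rd +1wr — RD_PORT → AL1|MU2|ME0|BR1|rd1|wr0
(5) want 1×MUL +2rd +1wr — RD_PORT → AL1|MU2|ME0|BR1|rd1|wr0
(6) want 1×BR +2rd +0wr — RD_PORT → AL1|MU2|ME0|BR1|rd1|wr0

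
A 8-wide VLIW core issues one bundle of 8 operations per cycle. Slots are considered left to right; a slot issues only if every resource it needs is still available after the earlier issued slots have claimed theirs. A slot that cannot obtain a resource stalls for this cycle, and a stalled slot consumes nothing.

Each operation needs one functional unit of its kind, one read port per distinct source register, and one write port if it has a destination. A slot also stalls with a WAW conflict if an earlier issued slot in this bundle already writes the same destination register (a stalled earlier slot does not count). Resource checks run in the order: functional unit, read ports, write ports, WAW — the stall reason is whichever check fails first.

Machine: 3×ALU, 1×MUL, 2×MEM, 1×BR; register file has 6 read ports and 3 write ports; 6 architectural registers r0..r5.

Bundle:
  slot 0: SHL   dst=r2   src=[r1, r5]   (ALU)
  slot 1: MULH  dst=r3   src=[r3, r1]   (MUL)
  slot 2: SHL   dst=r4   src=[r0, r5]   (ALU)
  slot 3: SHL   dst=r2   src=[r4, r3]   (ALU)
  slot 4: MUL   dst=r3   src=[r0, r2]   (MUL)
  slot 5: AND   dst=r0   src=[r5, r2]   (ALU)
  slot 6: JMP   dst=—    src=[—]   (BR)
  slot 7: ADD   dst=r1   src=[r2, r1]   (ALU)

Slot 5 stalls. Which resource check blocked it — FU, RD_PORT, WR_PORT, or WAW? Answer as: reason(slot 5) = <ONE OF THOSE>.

#0 ALU src=r1,r5 dispatched  <A:2 Mu:1 Ld:2 B:1 rd:4 wr:2>
#1 MUL src=r3,r1 dispatched  <A:2 Mu:0 Ld:2 B:1 rd:2 wr:1>
#2 ALU src=r0,r5 dispatched  <A:1 Mu:0 Ld:2 B:1 rd:0 wr:0>
#3 ALU src=r4,r3 held:RD_PORT  <A:1 Mu:0 Ld:2 B:1 rd:0 wr:0>
#4 MUL src=r0,r2 held:FU  <A:1 Mu:0 Ld:2 B:1 rd:0 wr:0>
#5 ALU src=r5,r2 held:RD_PORT  <A:1 Mu:0 Ld:2 B:1 rd:0 wr:0>
#6 BR src=- dispatched  <A:1 Mu:0 Ld:2 B:0 rd:0 wr:0>
#7 ALU src=r2,r1 held:RD_PORT  <A:1 Mu:0 Ld:2 B:0 rd:0 wr:0>

reason(slot 5) = RD_PORT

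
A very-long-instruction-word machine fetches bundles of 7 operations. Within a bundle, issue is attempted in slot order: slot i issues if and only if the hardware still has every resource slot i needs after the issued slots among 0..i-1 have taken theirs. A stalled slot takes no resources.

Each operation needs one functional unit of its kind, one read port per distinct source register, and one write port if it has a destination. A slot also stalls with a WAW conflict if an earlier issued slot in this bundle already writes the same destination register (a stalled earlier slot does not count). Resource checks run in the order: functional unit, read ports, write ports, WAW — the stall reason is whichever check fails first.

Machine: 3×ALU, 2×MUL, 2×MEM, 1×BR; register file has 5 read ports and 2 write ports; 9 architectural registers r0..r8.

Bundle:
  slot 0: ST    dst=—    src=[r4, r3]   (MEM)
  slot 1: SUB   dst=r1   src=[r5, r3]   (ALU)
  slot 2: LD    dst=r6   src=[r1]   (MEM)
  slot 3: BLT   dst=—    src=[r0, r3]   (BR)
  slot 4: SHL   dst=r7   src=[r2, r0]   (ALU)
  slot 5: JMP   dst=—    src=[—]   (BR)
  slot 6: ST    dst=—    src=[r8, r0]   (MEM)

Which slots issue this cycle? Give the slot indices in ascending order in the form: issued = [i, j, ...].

issued = [0, 1, 2, 5]

slot 0 (MEM): ISSUE — free A3,Mu2,Ld1,B1 rp3 wp2
slot 1 (ALU): ISSUE — free A2,Mu2,Ld1,B1 rp1 wp1
slot 2 (MEM): ISSUE — free A2,Mu2,Ld0,B1 rp0 wp0
slot 3 (BR): stall RD_PORT — free A2,Mu2,Ld0,B1 rp0 wp0
slot 4 (ALU): stall RD_PORT — free A2,Mu2,Ld0,B1 rp0 wp0
slot 5 (BR): ISSUE — free A2,Mu2,Ld0,B0 rp0 wp0
slot 6 (MEM): stall FU — free A2,Mu2,Ld0,B0 rp0 wp0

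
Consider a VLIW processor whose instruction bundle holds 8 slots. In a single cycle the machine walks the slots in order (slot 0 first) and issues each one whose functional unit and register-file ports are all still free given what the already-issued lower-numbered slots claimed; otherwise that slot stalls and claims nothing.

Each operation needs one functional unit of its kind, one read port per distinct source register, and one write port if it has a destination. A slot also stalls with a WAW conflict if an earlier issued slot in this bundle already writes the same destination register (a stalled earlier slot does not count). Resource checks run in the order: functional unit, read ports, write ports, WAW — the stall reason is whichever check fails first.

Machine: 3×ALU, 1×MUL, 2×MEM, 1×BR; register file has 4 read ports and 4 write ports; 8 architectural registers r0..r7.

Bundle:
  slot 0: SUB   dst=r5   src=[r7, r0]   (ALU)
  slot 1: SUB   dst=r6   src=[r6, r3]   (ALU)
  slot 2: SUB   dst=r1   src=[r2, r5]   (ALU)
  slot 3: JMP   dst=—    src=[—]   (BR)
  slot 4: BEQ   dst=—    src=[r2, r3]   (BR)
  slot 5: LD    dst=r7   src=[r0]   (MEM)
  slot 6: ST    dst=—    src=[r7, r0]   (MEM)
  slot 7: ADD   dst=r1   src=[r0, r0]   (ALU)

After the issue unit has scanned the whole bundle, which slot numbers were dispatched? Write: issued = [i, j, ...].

[0] ALU needs rd=2 wr=1: ok; after: ALU=2 MUL=1 MEM=2 BR=1, R=2, W=3
[1] ALU needs rd=2 wr=1: ok; after: ALU=1 MUL=1 MEM=2 BR=1, R=0, W=2
[2] ALU needs rd=2 wr=1: RD_PORT; after: ALU=1 MUL=1 MEM=2 BR=1, R=0, W=2
[3] BR needs rd=0 wr=0: ok; after: ALU=1 MUL=1 MEM=2 BR=0, R=0, W=2
[4] BR needs rd=2 wr=0: FU; after: ALU=1 MUL=1 MEM=2 BR=0, R=0, W=2
[5] MEM needs rd=1 wr=1: RD_PORT; after: ALU=1 MUL=1 MEM=2 BR=0, R=0, W=2
[6] MEM needs rd=2 wr=0: RD_PORT; after: ALU=1 MUL=1 MEM=2 BR=0, R=0, W=2
[7] ALU needs rd=1 wr=1: RD_PORT; after: ALU=1 MUL=1 MEM=2 BR=0, R=0, W=2

issued = [0, 1, 3]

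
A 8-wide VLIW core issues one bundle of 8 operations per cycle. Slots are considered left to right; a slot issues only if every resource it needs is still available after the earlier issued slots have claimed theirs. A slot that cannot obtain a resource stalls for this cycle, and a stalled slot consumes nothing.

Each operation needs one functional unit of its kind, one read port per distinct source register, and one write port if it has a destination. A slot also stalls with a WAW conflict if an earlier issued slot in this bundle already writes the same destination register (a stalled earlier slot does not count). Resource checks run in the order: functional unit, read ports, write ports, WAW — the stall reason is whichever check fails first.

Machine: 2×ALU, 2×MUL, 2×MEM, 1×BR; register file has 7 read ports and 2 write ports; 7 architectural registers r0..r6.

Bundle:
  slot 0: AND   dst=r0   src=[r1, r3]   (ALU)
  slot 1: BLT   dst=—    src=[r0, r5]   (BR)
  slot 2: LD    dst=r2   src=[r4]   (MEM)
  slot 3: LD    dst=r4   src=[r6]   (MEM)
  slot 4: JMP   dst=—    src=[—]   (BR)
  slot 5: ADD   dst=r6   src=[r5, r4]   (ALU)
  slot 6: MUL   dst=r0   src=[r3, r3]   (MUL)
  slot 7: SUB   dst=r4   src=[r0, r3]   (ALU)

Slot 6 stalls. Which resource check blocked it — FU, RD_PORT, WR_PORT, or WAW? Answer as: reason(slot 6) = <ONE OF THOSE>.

#0 ALU src=r1,r3 dispatched  <A:1 Mu:2 Ld:2 B:1 rd:5 wr:1>
#1 BR src=r0,r5 dispatched  <A:1 Mu:2 Ld:2 B:0 rd:3 wr:1>
#2 MEM src=r4 dispatched  <A:1 Mu:2 Ld:1 B:0 rd:2 wr:0>
#3 MEM src=r6 held:WR_PORT  <A:1 Mu:2 Ld:1 B:0 rd:2 wr:0>
#4 BR src=- held:FU  <A:1 Mu:2 Ld:1 B:0 rd:2 wr:0>
#5 ALU src=r5,r4 held:WR_PORT  <A:1 Mu:2 Ld:1 B:0 rd:2 wr:0>
#6 MUL src=r3,r3 held:WR_PORT  <A:1 Mu:2 Ld:1 B:0 rd:2 wr:0>
#7 ALU src=r0,r3 held:WR_PORT  <A:1 Mu:2 Ld:1 B:0 rd:2 wr:0>

reason(slot 6) = WR_PORT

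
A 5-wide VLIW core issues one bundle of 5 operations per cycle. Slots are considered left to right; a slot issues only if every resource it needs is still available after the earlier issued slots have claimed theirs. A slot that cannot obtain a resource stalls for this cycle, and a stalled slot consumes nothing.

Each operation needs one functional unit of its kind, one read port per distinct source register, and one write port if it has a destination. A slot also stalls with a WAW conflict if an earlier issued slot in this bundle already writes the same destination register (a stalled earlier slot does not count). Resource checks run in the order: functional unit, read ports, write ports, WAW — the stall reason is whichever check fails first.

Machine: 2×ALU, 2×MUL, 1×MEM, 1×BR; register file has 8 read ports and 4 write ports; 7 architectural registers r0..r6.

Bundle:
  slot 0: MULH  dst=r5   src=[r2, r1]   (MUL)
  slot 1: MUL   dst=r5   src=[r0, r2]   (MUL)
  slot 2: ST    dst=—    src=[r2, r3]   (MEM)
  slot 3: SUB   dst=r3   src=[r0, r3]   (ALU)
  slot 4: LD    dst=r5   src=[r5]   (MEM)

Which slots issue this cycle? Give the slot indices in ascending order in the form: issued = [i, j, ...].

  0. MUL→r5 ⇒ go  {2A/1Mu/1Ld/1B | 6r 3w}
  1. MUL→r5 ⇒ no(WAW)  {2A/1Mu/1Ld/1B | 6r 3w}
  2. MEM ⇒ go  {2A/1Mu/0Ld/1B | 4r 3w}
  3. ALU→r3 ⇒ go  {1A/1Mu/0Ld/1B | 2r 2w}
  4. MEM→r5 ⇒ no(FU)  {1A/1Mu/0Ld/1B | 2r 2w}

issued = [0, 2, 3]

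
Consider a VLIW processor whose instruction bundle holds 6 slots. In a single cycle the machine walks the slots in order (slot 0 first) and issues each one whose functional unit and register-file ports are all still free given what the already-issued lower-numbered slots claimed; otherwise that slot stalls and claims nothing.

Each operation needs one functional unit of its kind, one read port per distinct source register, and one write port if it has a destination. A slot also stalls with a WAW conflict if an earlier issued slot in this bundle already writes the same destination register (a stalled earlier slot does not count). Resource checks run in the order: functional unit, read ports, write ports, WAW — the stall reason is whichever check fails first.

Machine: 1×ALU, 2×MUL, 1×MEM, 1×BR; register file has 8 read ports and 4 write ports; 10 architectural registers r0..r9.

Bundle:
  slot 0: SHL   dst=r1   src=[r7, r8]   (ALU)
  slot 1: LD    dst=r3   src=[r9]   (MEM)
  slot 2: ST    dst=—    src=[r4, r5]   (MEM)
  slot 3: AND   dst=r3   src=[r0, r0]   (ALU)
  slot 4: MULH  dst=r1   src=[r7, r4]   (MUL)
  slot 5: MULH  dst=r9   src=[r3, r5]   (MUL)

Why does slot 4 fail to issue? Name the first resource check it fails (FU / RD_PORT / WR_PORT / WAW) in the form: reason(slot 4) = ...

reason(slot 4) = WAW

[0] ALU needs rd=2 wr=1: ok; after: ALU=0 MUL=2 MEM=1 BR=1, R=6, W=3
[1] MEM needs rd=1 wr=1: ok; after: ALU=0 MUL=2 MEM=0 BR=1, R=5, W=2
[2] MEM needs rd=2 wr=0: FU; after: ALU=0 MUL=2 MEM=0 BR=1, R=5, W=2
[3] ALU needs rd=1 wr=1: FU; after: ALU=0 MUL=2 MEM=0 BR=1, R=5, W=2
[4] MUL needs rd=2 wr=1: WAW; after: ALU=0 MUL=2 MEM=0 BR=1, R=5, W=2
[5] MUL needs rd=2 wr=1: ok; after: ALU=0 MUL=1 MEM=0 BR=1, R=3, W=1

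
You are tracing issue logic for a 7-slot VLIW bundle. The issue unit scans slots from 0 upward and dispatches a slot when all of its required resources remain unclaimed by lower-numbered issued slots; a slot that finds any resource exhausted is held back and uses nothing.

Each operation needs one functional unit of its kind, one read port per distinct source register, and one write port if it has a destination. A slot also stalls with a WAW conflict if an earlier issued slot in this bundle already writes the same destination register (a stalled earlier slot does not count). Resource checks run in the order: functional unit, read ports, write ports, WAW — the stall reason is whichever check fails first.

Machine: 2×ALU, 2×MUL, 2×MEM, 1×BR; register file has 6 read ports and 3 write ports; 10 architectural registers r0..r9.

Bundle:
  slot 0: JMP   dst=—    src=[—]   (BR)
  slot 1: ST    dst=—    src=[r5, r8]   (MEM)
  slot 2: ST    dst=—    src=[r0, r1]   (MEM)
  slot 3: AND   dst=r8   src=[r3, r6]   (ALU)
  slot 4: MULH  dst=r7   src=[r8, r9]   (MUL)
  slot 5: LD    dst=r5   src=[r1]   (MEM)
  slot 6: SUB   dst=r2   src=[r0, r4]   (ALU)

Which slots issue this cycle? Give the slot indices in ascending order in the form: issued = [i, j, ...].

issued = [0, 1, 2, 3]

#0 BR src=- dispatched  <A:2 Mu:2 Ld:2 B:0 rd:6 wr:3>
#1 MEM src=r5,r8 dispatched  <A:2 Mu:2 Ld:1 B:0 rd:4 wr:3>
#2 MEM src=r0,r1 dispatched  <A:2 Mu:2 Ld:0 B:0 rd:2 wr:3>
#3 ALU src=r3,r6 dispatched  <A:1 Mu:2 Ld:0 B:0 rd:0 wr:2>
#4 MUL src=r8,r9 held:RD_PORT  <A:1 Mu:2 Ld:0 B:0 rd:0 wr:2>
#5 MEM src=r1 held:FU  <A:1 Mu:2 Ld:0 B:0 rd:0 wr:2>
#6 ALU src=r0,r4 held:RD_PORT  <A:1 Mu:2 Ld:0 B:0 rd:0 wr:2>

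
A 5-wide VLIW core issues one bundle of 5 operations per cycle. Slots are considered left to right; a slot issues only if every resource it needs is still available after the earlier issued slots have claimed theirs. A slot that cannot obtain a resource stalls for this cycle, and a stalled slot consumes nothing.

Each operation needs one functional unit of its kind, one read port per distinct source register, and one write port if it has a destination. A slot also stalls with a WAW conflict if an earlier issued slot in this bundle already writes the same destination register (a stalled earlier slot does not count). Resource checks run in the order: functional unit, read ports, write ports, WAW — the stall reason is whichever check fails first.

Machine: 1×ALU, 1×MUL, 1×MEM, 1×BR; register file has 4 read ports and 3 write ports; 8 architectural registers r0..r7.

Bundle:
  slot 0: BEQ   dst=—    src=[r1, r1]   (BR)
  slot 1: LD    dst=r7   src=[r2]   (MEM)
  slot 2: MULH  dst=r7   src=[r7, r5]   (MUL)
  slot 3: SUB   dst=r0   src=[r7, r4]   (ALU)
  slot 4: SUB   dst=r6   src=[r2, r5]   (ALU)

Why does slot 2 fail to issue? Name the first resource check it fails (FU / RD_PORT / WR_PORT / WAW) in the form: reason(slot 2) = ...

#0 BR src=r1,r1 dispatched  <A:1 Mu:1 Ld:1 B:0 rd:3 wr:3>
#1 MEM src=r2 dispatched  <A:1 Mu:1 Ld:0 B:0 rd:2 wr:2>
#2 MUL src=r7,r5 held:WAW  <A:1 Mu:1 Ld:0 B:0 rd:2 wr:2>
#3 ALU src=r7,r4 dispatched  <A:0 Mu:1 Ld:0 B:0 rd:0 wr:1>
#4 ALU src=r2,r5 held:FU  <A:0 Mu:1 Ld:0 B:0 rd:0 wr:1>

reason(slot 2) = WAW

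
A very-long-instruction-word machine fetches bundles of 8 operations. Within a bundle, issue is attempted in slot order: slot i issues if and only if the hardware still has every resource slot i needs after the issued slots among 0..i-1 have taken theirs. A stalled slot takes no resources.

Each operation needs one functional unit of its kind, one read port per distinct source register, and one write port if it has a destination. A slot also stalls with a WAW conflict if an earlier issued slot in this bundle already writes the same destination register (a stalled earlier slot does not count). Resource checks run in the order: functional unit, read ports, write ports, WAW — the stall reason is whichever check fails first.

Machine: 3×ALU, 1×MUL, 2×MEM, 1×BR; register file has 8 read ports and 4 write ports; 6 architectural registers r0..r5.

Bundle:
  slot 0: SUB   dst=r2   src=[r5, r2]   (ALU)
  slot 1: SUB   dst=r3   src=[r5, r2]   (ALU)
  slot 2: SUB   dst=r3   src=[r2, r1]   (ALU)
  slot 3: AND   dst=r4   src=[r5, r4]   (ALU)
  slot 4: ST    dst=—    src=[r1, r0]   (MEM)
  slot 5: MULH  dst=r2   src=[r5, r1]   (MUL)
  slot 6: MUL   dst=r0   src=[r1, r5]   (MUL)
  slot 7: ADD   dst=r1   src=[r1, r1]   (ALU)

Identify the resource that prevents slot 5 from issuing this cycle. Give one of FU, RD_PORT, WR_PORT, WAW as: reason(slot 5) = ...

[0] ALU needs rd=2 wr=1: ok; after: ALU=2 MUL=1 MEM=2 BR=1, R=6, W=3
[1] ALU needs rd=2 wr=1: ok; after: ALU=1 MUL=1 MEM=2 BR=1, R=4, W=2
[2] ALU needs rd=2 wr=1: WAW; after: ALU=1 MUL=1 MEM=2 BR=1, R=4, W=2
[3] ALU needs rd=2 wr=1: ok; after: ALU=0 MUL=1 MEM=2 BR=1, R=2, W=1
[4] MEM needs rd=2 wr=0: ok; after: ALU=0 MUL=1 MEM=1 BR=1, R=0, W=1
[5] MUL needs rd=2 wr=1: RD_PORT; after: ALU=0 MUL=1 MEM=1 BR=1, R=0, W=1
[6] MUL needs rd=2 wr=1: RD_PORT; after: ALU=0 MUL=1 MEM=1 BR=1, R=0, W=1
[7] ALU needs rd=1 wr=1: FU; after: ALU=0 MUL=1 MEM=1 BR=1, R=0, W=1

reason(slot 5) = RD_PORT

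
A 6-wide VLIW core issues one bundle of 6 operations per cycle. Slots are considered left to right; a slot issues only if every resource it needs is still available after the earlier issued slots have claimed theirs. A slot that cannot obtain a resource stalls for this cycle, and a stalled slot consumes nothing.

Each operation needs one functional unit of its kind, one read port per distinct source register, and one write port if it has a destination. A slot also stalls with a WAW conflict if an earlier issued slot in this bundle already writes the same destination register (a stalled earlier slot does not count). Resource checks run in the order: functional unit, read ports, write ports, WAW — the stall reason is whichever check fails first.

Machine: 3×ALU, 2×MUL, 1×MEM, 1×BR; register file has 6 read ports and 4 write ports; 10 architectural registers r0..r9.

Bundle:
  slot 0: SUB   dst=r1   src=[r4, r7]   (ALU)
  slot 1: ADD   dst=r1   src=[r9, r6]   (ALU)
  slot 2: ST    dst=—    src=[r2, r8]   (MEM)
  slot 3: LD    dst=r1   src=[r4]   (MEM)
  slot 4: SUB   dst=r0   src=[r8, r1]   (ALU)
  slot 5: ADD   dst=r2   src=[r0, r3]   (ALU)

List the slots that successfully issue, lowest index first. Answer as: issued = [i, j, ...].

slot 0 (ALU): ISSUE — free A2,Mu2,Ld1,B1 rp4 wp3
slot 1 (ALU): stall WAW — free A2,Mu2,Ld1,B1 rp4 wp3
slot 2 (MEM): ISSUE — free A2,Mu2,Ld0,B1 rp2 wp3
slot 3 (MEM): stall FU — free A2,Mu2,Ld0,B1 rp2 wp3
slot 4 (ALU): ISSUE — free A1,Mu2,Ld0,B1 rp0 wp2
slot 5 (ALU): stall RD_PORT — free A1,Mu2,Ld0,B1 rp0 wp2

issued = [0, 2, 4]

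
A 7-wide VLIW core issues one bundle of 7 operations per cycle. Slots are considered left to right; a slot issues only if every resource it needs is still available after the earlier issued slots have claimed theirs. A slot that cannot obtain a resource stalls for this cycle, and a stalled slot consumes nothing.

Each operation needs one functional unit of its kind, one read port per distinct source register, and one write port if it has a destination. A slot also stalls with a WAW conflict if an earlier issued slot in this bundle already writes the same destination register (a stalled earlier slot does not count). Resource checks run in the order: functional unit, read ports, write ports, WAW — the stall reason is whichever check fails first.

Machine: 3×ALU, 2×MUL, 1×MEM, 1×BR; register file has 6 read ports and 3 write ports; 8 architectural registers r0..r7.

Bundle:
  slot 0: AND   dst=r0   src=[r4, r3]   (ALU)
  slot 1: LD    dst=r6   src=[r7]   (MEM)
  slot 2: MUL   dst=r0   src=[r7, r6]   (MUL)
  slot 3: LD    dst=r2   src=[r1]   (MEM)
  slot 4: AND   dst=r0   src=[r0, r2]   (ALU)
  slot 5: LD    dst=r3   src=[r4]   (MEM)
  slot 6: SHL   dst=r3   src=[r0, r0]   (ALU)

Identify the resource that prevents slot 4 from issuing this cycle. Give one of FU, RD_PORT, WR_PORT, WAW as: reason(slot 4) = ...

#0 ALU src=r4,r3 dispatched  <A:2 Mu:2 Ld:1 B:1 rd:4 wr:2>
#1 MEM src=r7 dispatched  <A:2 Mu:2 Ld:0 B:1 rd:3 wr:1>
#2 MUL src=r7,r6 held:WAW  <A:2 Mu:2 Ld:0 B:1 rd:3 wr:1>
#3 MEM src=r1 held:FU  <A:2 Mu:2 Ld:0 B:1 rd:3 wr:1>
#4 ALU src=r0,r2 held:WAW  <A:2 Mu:2 Ld:0 B:1 rd:3 wr:1>
#5 MEM src=r4 held:FU  <A:2 Mu:2 Ld:0 B:1 rd:3 wr:1>
#6 ALU src=r0,r0 dispatched  <A:1 Mu:2 Ld:0 B:1 rd:2 wr:0>

reason(slot 4) = WAW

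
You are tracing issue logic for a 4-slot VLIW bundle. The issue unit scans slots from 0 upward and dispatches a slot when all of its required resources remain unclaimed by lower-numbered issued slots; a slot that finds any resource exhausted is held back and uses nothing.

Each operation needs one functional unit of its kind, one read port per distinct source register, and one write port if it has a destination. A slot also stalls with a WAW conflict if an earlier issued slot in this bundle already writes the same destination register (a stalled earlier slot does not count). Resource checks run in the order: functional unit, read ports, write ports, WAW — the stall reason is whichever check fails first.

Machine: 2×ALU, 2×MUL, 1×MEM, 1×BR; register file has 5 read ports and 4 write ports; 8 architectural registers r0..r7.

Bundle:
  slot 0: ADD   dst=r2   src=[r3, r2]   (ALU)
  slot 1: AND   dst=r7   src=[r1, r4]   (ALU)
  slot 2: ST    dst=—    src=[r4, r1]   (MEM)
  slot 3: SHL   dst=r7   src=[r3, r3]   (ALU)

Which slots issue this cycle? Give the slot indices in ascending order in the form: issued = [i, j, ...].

  0. ALU→r2 ⇒ go  {1A/2Mu/1Ld/1B | 3r 3w}
  1. ALU→r7 ⇒ go  {0A/2Mu/1Ld/1B | 1r 2w}
  2. MEM ⇒ no(RD_PORT)  {0A/2Mu/1Ld/1B | 1r 2w}
  3. ALU→r7 ⇒ no(FU)  {0A/2Mu/1Ld/1B | 1r 2w}

issued = [0, 1]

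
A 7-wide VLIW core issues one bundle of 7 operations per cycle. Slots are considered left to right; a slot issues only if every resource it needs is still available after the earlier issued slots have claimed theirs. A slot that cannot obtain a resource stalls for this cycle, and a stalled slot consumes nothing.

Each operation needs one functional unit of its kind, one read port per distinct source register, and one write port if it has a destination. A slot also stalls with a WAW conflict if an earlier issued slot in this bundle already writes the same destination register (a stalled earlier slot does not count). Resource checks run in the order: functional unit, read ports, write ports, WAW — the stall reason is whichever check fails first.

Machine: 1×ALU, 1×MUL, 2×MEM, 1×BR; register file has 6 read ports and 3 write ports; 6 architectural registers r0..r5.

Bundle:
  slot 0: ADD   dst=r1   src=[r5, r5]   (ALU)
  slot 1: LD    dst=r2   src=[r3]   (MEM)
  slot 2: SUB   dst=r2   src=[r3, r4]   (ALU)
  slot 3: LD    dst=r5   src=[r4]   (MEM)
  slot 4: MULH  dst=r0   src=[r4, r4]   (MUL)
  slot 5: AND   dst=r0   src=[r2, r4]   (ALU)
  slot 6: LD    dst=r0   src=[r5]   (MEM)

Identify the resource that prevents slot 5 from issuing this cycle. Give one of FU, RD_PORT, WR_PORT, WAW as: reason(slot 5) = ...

slot 0 (ALU): ISSUE — free A0,Mu1,Ld2,B1 rp5 wp2
slot 1 (MEM): ISSUE — free A0,Mu1,Ld1,B1 rp4 wp1
slot 2 (ALU): stall FU — free A0,Mu1,Ld1,B1 rp4 wp1
slot 3 (MEM): ISSUE — free A0,Mu1,Ld0,B1 rp3 wp0
slot 4 (MUL): stall WR_PORT — free A0,Mu1,Ld0,B1 rp3 wp0
slot 5 (ALU): stall FU — free A0,Mu1,Ld0,B1 rp3 wp0
slot 6 (MEM): stall FU — free A0,Mu1,Ld0,B1 rp3 wp0

reason(slot 5) = FU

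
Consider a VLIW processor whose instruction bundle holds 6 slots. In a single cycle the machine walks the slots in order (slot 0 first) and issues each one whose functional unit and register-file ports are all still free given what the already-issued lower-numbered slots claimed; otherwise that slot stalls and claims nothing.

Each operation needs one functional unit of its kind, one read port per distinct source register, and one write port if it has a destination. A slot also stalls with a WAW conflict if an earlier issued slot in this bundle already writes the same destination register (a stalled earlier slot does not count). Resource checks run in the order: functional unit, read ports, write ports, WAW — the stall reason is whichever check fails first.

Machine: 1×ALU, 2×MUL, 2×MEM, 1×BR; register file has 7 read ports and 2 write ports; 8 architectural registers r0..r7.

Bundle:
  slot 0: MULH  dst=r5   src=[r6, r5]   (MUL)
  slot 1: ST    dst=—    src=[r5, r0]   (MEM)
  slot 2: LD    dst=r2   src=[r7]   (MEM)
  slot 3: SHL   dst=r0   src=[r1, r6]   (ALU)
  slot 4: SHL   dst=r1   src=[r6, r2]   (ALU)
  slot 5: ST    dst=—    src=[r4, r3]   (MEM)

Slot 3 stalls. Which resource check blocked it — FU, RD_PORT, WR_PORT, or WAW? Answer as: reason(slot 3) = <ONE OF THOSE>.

  0. MUL→r5 ⇒ go  {1A/1Mu/2Ld/1B | 5r 1w}
  1. MEM ⇒ go  {1A/1Mu/1Ld/1B | 3r 1w}
  2. MEM→r2 ⇒ go  {1A/1Mu/0Ld/1B | 2r 0w}
  3. ALU→r0 ⇒ no(WR_PORT)  {1A/1Mu/0Ld/1B | 2r 0w}
  4. ALU→r1 ⇒ no(WR_PORT)  {1A/1Mu/0Ld/1B | 2r 0w}
  5. MEM ⇒ no(FU)  {1A/1Mu/0Ld/1B | 2r 0w}

reason(slot 3) = WR_PORT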